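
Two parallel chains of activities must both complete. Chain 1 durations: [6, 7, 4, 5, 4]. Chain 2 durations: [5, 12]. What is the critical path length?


Path A total = 6 + 7 + 4 + 5 + 4 = 26
Path B total = 5 + 12 = 17
Critical path = longest path = max(26, 17) = 26

26


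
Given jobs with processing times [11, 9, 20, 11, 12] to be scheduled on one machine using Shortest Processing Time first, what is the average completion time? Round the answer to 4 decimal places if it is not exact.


Sort jobs by processing time (SPT order): [9, 11, 11, 12, 20]
Compute completion times sequentially:
  Job 1: processing = 9, completes at 9
  Job 2: processing = 11, completes at 20
  Job 3: processing = 11, completes at 31
  Job 4: processing = 12, completes at 43
  Job 5: processing = 20, completes at 63
Sum of completion times = 166
Average completion time = 166/5 = 33.2

33.2


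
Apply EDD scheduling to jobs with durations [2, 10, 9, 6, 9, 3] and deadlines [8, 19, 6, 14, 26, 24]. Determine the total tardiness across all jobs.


Sort by due date (EDD order): [(9, 6), (2, 8), (6, 14), (10, 19), (3, 24), (9, 26)]
Compute completion times and tardiness:
  Job 1: p=9, d=6, C=9, tardiness=max(0,9-6)=3
  Job 2: p=2, d=8, C=11, tardiness=max(0,11-8)=3
  Job 3: p=6, d=14, C=17, tardiness=max(0,17-14)=3
  Job 4: p=10, d=19, C=27, tardiness=max(0,27-19)=8
  Job 5: p=3, d=24, C=30, tardiness=max(0,30-24)=6
  Job 6: p=9, d=26, C=39, tardiness=max(0,39-26)=13
Total tardiness = 36

36


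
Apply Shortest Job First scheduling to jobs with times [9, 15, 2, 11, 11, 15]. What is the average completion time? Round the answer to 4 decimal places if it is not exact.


SJF order (ascending): [2, 9, 11, 11, 15, 15]
Completion times:
  Job 1: burst=2, C=2
  Job 2: burst=9, C=11
  Job 3: burst=11, C=22
  Job 4: burst=11, C=33
  Job 5: burst=15, C=48
  Job 6: burst=15, C=63
Average completion = 179/6 = 29.8333

29.8333


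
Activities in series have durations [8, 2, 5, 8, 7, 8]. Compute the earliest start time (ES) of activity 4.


Activity 4 starts after activities 1 through 3 complete.
Predecessor durations: [8, 2, 5]
ES = 8 + 2 + 5 = 15

15


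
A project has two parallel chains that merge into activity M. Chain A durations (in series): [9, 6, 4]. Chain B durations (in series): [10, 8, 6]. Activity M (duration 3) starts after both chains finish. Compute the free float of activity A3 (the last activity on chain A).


ES(A3) = sum of predecessors on chain A = 15
EF(A3) = ES + duration = 15 + 4 = 19
Successor of A3 is M. ES(M) = max(sum(A), sum(B)) = max(19, 24) = 24
Free float = ES(successor) - EF(current) = 24 - 19 = 5

5


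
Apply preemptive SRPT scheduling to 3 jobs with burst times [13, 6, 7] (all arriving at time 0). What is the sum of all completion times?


Since all jobs arrive at t=0, SRPT equals SPT ordering.
SPT order: [6, 7, 13]
Completion times:
  Job 1: p=6, C=6
  Job 2: p=7, C=13
  Job 3: p=13, C=26
Total completion time = 6 + 13 + 26 = 45

45


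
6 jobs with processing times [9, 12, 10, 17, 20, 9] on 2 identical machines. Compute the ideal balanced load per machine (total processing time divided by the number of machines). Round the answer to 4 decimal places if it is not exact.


Total processing time = 9 + 12 + 10 + 17 + 20 + 9 = 77
Number of machines = 2
Ideal balanced load = 77 / 2 = 38.5

38.5


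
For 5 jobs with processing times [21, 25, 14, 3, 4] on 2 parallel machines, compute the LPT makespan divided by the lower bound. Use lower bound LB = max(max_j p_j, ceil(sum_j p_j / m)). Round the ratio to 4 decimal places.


LPT order: [25, 21, 14, 4, 3]
Machine loads after assignment: [32, 35]
LPT makespan = 35
Lower bound = max(max_job, ceil(total/2)) = max(25, 34) = 34
Ratio = 35 / 34 = 1.0294

1.0294


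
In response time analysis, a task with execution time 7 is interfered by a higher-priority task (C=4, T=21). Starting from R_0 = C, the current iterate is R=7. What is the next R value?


R_next = C + ceil(R_prev / T_hp) * C_hp
ceil(7 / 21) = ceil(0.3333) = 1
Interference = 1 * 4 = 4
R_next = 7 + 4 = 11

11


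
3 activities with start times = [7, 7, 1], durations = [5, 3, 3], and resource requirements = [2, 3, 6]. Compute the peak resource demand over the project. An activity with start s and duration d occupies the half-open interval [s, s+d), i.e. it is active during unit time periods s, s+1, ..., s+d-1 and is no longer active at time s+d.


Each activity i is active on [start_i, start_i + duration_i).
Compute total resource usage per time slot:
  t=0: active resources = [], total = 0
  t=1: active resources = [6], total = 6
  t=2: active resources = [6], total = 6
  t=3: active resources = [6], total = 6
  t=4: active resources = [], total = 0
  t=5: active resources = [], total = 0
  t=6: active resources = [], total = 0
  t=7: active resources = [2, 3], total = 5
  t=8: active resources = [2, 3], total = 5
  t=9: active resources = [2, 3], total = 5
  t=10: active resources = [2], total = 2
  t=11: active resources = [2], total = 2
Peak resource demand = 6

6


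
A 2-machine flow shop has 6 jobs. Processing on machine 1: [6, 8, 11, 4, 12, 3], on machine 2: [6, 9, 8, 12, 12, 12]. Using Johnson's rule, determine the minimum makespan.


Apply Johnson's rule:
  Group 1 (a <= b): [(6, 3, 12), (4, 4, 12), (1, 6, 6), (2, 8, 9), (5, 12, 12)]
  Group 2 (a > b): [(3, 11, 8)]
Optimal job order: [6, 4, 1, 2, 5, 3]
Schedule:
  Job 6: M1 done at 3, M2 done at 15
  Job 4: M1 done at 7, M2 done at 27
  Job 1: M1 done at 13, M2 done at 33
  Job 2: M1 done at 21, M2 done at 42
  Job 5: M1 done at 33, M2 done at 54
  Job 3: M1 done at 44, M2 done at 62
Makespan = 62

62


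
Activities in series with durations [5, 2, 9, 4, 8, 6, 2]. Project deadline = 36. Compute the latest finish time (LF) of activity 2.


LF(activity 2) = deadline - sum of successor durations
Successors: activities 3 through 7 with durations [9, 4, 8, 6, 2]
Sum of successor durations = 29
LF = 36 - 29 = 7

7


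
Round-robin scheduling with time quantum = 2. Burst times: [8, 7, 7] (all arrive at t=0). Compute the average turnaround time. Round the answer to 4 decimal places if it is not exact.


Time quantum = 2
Execution trace:
  J1 runs 2 units, time = 2
  J2 runs 2 units, time = 4
  J3 runs 2 units, time = 6
  J1 runs 2 units, time = 8
  J2 runs 2 units, time = 10
  J3 runs 2 units, time = 12
  J1 runs 2 units, time = 14
  J2 runs 2 units, time = 16
  J3 runs 2 units, time = 18
  J1 runs 2 units, time = 20
  J2 runs 1 units, time = 21
  J3 runs 1 units, time = 22
Finish times: [20, 21, 22]
Average turnaround = 63/3 = 21.0

21.0


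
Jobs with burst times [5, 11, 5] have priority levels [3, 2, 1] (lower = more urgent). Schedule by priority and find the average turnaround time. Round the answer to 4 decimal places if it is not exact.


Sort by priority (ascending = highest first):
Order: [(1, 5), (2, 11), (3, 5)]
Completion times:
  Priority 1, burst=5, C=5
  Priority 2, burst=11, C=16
  Priority 3, burst=5, C=21
Average turnaround = 42/3 = 14.0

14.0


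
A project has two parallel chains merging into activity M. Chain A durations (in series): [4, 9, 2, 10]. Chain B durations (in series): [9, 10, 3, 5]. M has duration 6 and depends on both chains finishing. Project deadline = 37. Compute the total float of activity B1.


Forward pass: ES(B1) = sum of predecessors on chain B = 0
EF = ES + duration = 0 + 9 = 9
Backward pass: LF(M) = deadline = 37; LS(M) = 37 - 6 = 31
LF(B1) = LS(M) - sum(successors on chain B) = 31 - 18 = 13
LS = LF - duration = 13 - 9 = 4
Total float = LS - ES = 4 - 0 = 4

4


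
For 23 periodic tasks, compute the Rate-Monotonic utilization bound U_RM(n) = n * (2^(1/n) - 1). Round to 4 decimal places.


Compute 2^(1/23) = 1.0305955448
Subtract 1: 1.0305955448 - 1 = 0.0305955448
Multiply by n: 23 * 0.0305955448 = 0.7036975304
Round to 4 dp: 0.7037

0.7037


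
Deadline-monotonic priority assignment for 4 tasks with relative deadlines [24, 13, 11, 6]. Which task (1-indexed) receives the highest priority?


Sort tasks by relative deadline (ascending):
  Task 4: deadline = 6
  Task 3: deadline = 11
  Task 2: deadline = 13
  Task 1: deadline = 24
Priority order (highest first): [4, 3, 2, 1]
Highest priority task = 4

4


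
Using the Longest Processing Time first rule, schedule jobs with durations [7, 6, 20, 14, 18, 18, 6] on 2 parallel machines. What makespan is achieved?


Sort jobs in decreasing order (LPT): [20, 18, 18, 14, 7, 6, 6]
Assign each job to the least loaded machine:
  Machine 1: jobs [20, 14, 7, 6], load = 47
  Machine 2: jobs [18, 18, 6], load = 42
Makespan = max load = 47

47


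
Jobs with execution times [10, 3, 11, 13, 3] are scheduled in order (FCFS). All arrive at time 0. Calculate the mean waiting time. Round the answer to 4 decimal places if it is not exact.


FCFS order (as given): [10, 3, 11, 13, 3]
Waiting times:
  Job 1: wait = 0
  Job 2: wait = 10
  Job 3: wait = 13
  Job 4: wait = 24
  Job 5: wait = 37
Sum of waiting times = 84
Average waiting time = 84/5 = 16.8

16.8


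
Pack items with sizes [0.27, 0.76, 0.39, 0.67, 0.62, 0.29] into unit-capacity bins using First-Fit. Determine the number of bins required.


Place items sequentially using First-Fit:
  Item 0.27 -> new Bin 1
  Item 0.76 -> new Bin 2
  Item 0.39 -> Bin 1 (now 0.66)
  Item 0.67 -> new Bin 3
  Item 0.62 -> new Bin 4
  Item 0.29 -> Bin 1 (now 0.95)
Total bins used = 4

4


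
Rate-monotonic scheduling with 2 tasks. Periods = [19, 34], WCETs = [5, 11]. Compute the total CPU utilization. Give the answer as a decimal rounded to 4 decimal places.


Compute individual utilizations (exact fractions):
  Task 1: C/T = 5/19 (approx. 0.2632)
  Task 2: C/T = 11/34 (approx. 0.3235)
Total utilization U = 5/19 + 11/34 = 379/646
Rounded to 4 decimal places: U = 0.5867
RM (Liu & Layland) bound for 2 tasks = 0.828427; compare with U = 379/646 (approx. 0.586687)
U <= bound, so schedulable by RM sufficient condition.

0.5867


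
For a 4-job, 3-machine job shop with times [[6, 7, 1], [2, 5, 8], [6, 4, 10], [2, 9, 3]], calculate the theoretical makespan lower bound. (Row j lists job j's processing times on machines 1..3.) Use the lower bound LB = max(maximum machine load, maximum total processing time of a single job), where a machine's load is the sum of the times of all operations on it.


Machine loads:
  Machine 1: 6 + 2 + 6 + 2 = 16
  Machine 2: 7 + 5 + 4 + 9 = 25
  Machine 3: 1 + 8 + 10 + 3 = 22
Max machine load = 25
Job totals:
  Job 1: 14
  Job 2: 15
  Job 3: 20
  Job 4: 14
Max job total = 20
Lower bound = max(25, 20) = 25

25


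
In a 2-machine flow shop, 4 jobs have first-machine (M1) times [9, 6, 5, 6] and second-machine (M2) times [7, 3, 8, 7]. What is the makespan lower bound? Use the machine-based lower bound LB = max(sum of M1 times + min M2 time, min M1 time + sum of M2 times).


LB1 = sum(M1 times) + min(M2 times) = 26 + 3 = 29
LB2 = min(M1 times) + sum(M2 times) = 5 + 25 = 30
Lower bound = max(LB1, LB2) = max(29, 30) = 30

30


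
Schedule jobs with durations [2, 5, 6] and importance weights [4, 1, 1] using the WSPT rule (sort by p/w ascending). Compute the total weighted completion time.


Compute p/w ratios and sort ascending (WSPT): [(2, 4), (5, 1), (6, 1)]
Compute weighted completion times:
  Job (p=2,w=4): C=2, w*C=4*2=8
  Job (p=5,w=1): C=7, w*C=1*7=7
  Job (p=6,w=1): C=13, w*C=1*13=13
Total weighted completion time = 28

28


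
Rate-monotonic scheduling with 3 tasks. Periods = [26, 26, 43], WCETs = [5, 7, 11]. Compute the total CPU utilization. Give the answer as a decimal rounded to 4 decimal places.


Compute individual utilizations (exact fractions):
  Task 1: C/T = 5/26 (approx. 0.1923)
  Task 2: C/T = 7/26 (approx. 0.2692)
  Task 3: C/T = 11/43 (approx. 0.2558)
Total utilization U = 5/26 + 7/26 + 11/43 = 401/559
Rounded to 4 decimal places: U = 0.7174
RM (Liu & Layland) bound for 3 tasks = 0.779763; compare with U = 401/559 (approx. 0.717352)
U <= bound, so schedulable by RM sufficient condition.

0.7174


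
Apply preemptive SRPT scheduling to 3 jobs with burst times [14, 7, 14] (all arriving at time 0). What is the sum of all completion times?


Since all jobs arrive at t=0, SRPT equals SPT ordering.
SPT order: [7, 14, 14]
Completion times:
  Job 1: p=7, C=7
  Job 2: p=14, C=21
  Job 3: p=14, C=35
Total completion time = 7 + 21 + 35 = 63

63


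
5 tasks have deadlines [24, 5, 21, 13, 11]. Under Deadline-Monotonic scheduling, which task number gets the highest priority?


Sort tasks by relative deadline (ascending):
  Task 2: deadline = 5
  Task 5: deadline = 11
  Task 4: deadline = 13
  Task 3: deadline = 21
  Task 1: deadline = 24
Priority order (highest first): [2, 5, 4, 3, 1]
Highest priority task = 2

2


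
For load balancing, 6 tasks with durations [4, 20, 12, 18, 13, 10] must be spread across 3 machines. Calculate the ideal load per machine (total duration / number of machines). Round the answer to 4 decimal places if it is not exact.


Total processing time = 4 + 20 + 12 + 18 + 13 + 10 = 77
Number of machines = 3
Ideal balanced load = 77 / 3 = 25.6667

25.6667


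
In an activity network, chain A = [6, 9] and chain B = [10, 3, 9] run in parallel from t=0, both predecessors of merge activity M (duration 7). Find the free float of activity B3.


ES(B3) = sum of predecessors on chain B = 13
EF(B3) = ES + duration = 13 + 9 = 22
Successor of B3 is M. ES(M) = max(sum(A), sum(B)) = max(15, 22) = 22
Free float = ES(successor) - EF(current) = 22 - 22 = 0

0


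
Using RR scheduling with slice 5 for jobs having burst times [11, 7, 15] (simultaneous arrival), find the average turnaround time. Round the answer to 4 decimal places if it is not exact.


Time quantum = 5
Execution trace:
  J1 runs 5 units, time = 5
  J2 runs 5 units, time = 10
  J3 runs 5 units, time = 15
  J1 runs 5 units, time = 20
  J2 runs 2 units, time = 22
  J3 runs 5 units, time = 27
  J1 runs 1 units, time = 28
  J3 runs 5 units, time = 33
Finish times: [28, 22, 33]
Average turnaround = 83/3 = 27.6667

27.6667


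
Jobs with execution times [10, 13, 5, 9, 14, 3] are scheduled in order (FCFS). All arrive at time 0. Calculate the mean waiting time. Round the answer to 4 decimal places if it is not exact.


FCFS order (as given): [10, 13, 5, 9, 14, 3]
Waiting times:
  Job 1: wait = 0
  Job 2: wait = 10
  Job 3: wait = 23
  Job 4: wait = 28
  Job 5: wait = 37
  Job 6: wait = 51
Sum of waiting times = 149
Average waiting time = 149/6 = 24.8333

24.8333


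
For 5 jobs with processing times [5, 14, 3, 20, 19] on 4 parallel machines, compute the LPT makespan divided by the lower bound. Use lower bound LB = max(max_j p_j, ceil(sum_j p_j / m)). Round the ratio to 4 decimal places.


LPT order: [20, 19, 14, 5, 3]
Machine loads after assignment: [20, 19, 14, 8]
LPT makespan = 20
Lower bound = max(max_job, ceil(total/4)) = max(20, 16) = 20
Ratio = 20 / 20 = 1.0

1.0


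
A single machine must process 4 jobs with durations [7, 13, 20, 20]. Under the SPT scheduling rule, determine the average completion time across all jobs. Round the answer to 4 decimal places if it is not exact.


Sort jobs by processing time (SPT order): [7, 13, 20, 20]
Compute completion times sequentially:
  Job 1: processing = 7, completes at 7
  Job 2: processing = 13, completes at 20
  Job 3: processing = 20, completes at 40
  Job 4: processing = 20, completes at 60
Sum of completion times = 127
Average completion time = 127/4 = 31.75

31.75


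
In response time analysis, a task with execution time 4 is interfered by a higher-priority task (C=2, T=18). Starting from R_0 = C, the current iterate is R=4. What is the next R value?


R_next = C + ceil(R_prev / T_hp) * C_hp
ceil(4 / 18) = ceil(0.2222) = 1
Interference = 1 * 2 = 2
R_next = 4 + 2 = 6

6


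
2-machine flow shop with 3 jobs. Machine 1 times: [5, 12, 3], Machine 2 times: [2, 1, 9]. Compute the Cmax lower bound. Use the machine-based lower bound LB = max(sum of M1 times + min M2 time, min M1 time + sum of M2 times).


LB1 = sum(M1 times) + min(M2 times) = 20 + 1 = 21
LB2 = min(M1 times) + sum(M2 times) = 3 + 12 = 15
Lower bound = max(LB1, LB2) = max(21, 15) = 21

21


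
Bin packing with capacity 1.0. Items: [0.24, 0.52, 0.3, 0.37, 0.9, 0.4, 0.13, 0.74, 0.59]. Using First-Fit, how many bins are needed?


Place items sequentially using First-Fit:
  Item 0.24 -> new Bin 1
  Item 0.52 -> Bin 1 (now 0.76)
  Item 0.3 -> new Bin 2
  Item 0.37 -> Bin 2 (now 0.67)
  Item 0.9 -> new Bin 3
  Item 0.4 -> new Bin 4
  Item 0.13 -> Bin 1 (now 0.89)
  Item 0.74 -> new Bin 5
  Item 0.59 -> Bin 4 (now 0.99)
Total bins used = 5

5


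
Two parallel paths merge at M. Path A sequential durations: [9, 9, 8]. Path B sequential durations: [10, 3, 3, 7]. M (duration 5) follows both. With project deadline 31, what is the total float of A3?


Forward pass: ES(A3) = sum of predecessors on chain A = 18
EF = ES + duration = 18 + 8 = 26
Backward pass: LF(M) = deadline = 31; LS(M) = 31 - 5 = 26
LF(A3) = LS(M) - sum(successors on chain A) = 26 - 0 = 26
LS = LF - duration = 26 - 8 = 18
Total float = LS - ES = 18 - 18 = 0

0


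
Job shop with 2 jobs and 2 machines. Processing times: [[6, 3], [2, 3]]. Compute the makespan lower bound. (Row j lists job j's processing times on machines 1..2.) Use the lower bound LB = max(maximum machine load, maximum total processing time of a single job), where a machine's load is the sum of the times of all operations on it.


Machine loads:
  Machine 1: 6 + 2 = 8
  Machine 2: 3 + 3 = 6
Max machine load = 8
Job totals:
  Job 1: 9
  Job 2: 5
Max job total = 9
Lower bound = max(8, 9) = 9

9


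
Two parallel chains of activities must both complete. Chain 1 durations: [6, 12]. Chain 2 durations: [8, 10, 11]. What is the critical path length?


Path A total = 6 + 12 = 18
Path B total = 8 + 10 + 11 = 29
Critical path = longest path = max(18, 29) = 29

29


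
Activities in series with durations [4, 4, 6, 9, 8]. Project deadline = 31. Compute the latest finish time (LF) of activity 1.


LF(activity 1) = deadline - sum of successor durations
Successors: activities 2 through 5 with durations [4, 6, 9, 8]
Sum of successor durations = 27
LF = 31 - 27 = 4

4


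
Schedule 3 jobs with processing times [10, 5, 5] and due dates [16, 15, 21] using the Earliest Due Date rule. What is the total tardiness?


Sort by due date (EDD order): [(5, 15), (10, 16), (5, 21)]
Compute completion times and tardiness:
  Job 1: p=5, d=15, C=5, tardiness=max(0,5-15)=0
  Job 2: p=10, d=16, C=15, tardiness=max(0,15-16)=0
  Job 3: p=5, d=21, C=20, tardiness=max(0,20-21)=0
Total tardiness = 0

0


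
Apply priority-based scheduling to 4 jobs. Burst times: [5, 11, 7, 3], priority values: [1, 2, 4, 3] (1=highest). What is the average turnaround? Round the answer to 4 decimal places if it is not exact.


Sort by priority (ascending = highest first):
Order: [(1, 5), (2, 11), (3, 3), (4, 7)]
Completion times:
  Priority 1, burst=5, C=5
  Priority 2, burst=11, C=16
  Priority 3, burst=3, C=19
  Priority 4, burst=7, C=26
Average turnaround = 66/4 = 16.5

16.5


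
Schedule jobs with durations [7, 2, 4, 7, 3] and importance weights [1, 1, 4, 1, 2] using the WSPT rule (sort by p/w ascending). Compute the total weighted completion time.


Compute p/w ratios and sort ascending (WSPT): [(4, 4), (3, 2), (2, 1), (7, 1), (7, 1)]
Compute weighted completion times:
  Job (p=4,w=4): C=4, w*C=4*4=16
  Job (p=3,w=2): C=7, w*C=2*7=14
  Job (p=2,w=1): C=9, w*C=1*9=9
  Job (p=7,w=1): C=16, w*C=1*16=16
  Job (p=7,w=1): C=23, w*C=1*23=23
Total weighted completion time = 78

78


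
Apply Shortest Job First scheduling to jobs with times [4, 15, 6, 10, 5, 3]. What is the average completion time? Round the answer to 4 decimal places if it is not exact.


SJF order (ascending): [3, 4, 5, 6, 10, 15]
Completion times:
  Job 1: burst=3, C=3
  Job 2: burst=4, C=7
  Job 3: burst=5, C=12
  Job 4: burst=6, C=18
  Job 5: burst=10, C=28
  Job 6: burst=15, C=43
Average completion = 111/6 = 18.5

18.5


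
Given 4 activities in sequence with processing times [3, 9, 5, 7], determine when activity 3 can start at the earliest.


Activity 3 starts after activities 1 through 2 complete.
Predecessor durations: [3, 9]
ES = 3 + 9 = 12

12


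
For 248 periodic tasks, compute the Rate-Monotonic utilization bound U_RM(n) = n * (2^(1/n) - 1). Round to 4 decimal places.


Compute 2^(1/248) = 1.0027988578
Subtract 1: 1.0027988578 - 1 = 0.0027988578
Multiply by n: 248 * 0.0027988578 = 0.6941167344
Round to 4 dp: 0.6941

0.6941


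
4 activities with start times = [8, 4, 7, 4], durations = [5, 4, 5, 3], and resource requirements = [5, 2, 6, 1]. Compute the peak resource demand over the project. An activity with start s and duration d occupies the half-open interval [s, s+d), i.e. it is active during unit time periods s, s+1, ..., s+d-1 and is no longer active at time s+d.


Each activity i is active on [start_i, start_i + duration_i).
Compute total resource usage per time slot:
  t=0: active resources = [], total = 0
  t=1: active resources = [], total = 0
  t=2: active resources = [], total = 0
  t=3: active resources = [], total = 0
  t=4: active resources = [2, 1], total = 3
  t=5: active resources = [2, 1], total = 3
  t=6: active resources = [2, 1], total = 3
  t=7: active resources = [2, 6], total = 8
  t=8: active resources = [5, 6], total = 11
  t=9: active resources = [5, 6], total = 11
  t=10: active resources = [5, 6], total = 11
  t=11: active resources = [5, 6], total = 11
  t=12: active resources = [5], total = 5
Peak resource demand = 11

11


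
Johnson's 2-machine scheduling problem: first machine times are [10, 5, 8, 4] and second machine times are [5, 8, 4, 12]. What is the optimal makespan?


Apply Johnson's rule:
  Group 1 (a <= b): [(4, 4, 12), (2, 5, 8)]
  Group 2 (a > b): [(1, 10, 5), (3, 8, 4)]
Optimal job order: [4, 2, 1, 3]
Schedule:
  Job 4: M1 done at 4, M2 done at 16
  Job 2: M1 done at 9, M2 done at 24
  Job 1: M1 done at 19, M2 done at 29
  Job 3: M1 done at 27, M2 done at 33
Makespan = 33

33


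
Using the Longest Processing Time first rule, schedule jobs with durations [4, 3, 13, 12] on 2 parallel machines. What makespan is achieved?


Sort jobs in decreasing order (LPT): [13, 12, 4, 3]
Assign each job to the least loaded machine:
  Machine 1: jobs [13, 3], load = 16
  Machine 2: jobs [12, 4], load = 16
Makespan = max load = 16

16


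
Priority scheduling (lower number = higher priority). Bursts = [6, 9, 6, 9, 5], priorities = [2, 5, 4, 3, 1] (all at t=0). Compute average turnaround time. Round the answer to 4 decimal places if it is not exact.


Sort by priority (ascending = highest first):
Order: [(1, 5), (2, 6), (3, 9), (4, 6), (5, 9)]
Completion times:
  Priority 1, burst=5, C=5
  Priority 2, burst=6, C=11
  Priority 3, burst=9, C=20
  Priority 4, burst=6, C=26
  Priority 5, burst=9, C=35
Average turnaround = 97/5 = 19.4

19.4


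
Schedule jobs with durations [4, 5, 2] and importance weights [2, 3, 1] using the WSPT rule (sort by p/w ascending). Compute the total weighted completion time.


Compute p/w ratios and sort ascending (WSPT): [(5, 3), (4, 2), (2, 1)]
Compute weighted completion times:
  Job (p=5,w=3): C=5, w*C=3*5=15
  Job (p=4,w=2): C=9, w*C=2*9=18
  Job (p=2,w=1): C=11, w*C=1*11=11
Total weighted completion time = 44

44


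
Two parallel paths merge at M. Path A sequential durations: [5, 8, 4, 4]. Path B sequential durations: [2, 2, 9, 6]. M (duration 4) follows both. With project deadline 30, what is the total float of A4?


Forward pass: ES(A4) = sum of predecessors on chain A = 17
EF = ES + duration = 17 + 4 = 21
Backward pass: LF(M) = deadline = 30; LS(M) = 30 - 4 = 26
LF(A4) = LS(M) - sum(successors on chain A) = 26 - 0 = 26
LS = LF - duration = 26 - 4 = 22
Total float = LS - ES = 22 - 17 = 5

5


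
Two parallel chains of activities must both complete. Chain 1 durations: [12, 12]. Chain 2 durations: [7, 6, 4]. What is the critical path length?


Path A total = 12 + 12 = 24
Path B total = 7 + 6 + 4 = 17
Critical path = longest path = max(24, 17) = 24

24


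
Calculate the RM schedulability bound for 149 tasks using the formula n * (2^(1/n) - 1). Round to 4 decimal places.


Compute 2^(1/149) = 1.0046628318
Subtract 1: 1.0046628318 - 1 = 0.0046628318
Multiply by n: 149 * 0.0046628318 = 0.6947619382
Round to 4 dp: 0.6948

0.6948


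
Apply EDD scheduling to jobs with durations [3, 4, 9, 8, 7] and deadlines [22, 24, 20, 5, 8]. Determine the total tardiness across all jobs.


Sort by due date (EDD order): [(8, 5), (7, 8), (9, 20), (3, 22), (4, 24)]
Compute completion times and tardiness:
  Job 1: p=8, d=5, C=8, tardiness=max(0,8-5)=3
  Job 2: p=7, d=8, C=15, tardiness=max(0,15-8)=7
  Job 3: p=9, d=20, C=24, tardiness=max(0,24-20)=4
  Job 4: p=3, d=22, C=27, tardiness=max(0,27-22)=5
  Job 5: p=4, d=24, C=31, tardiness=max(0,31-24)=7
Total tardiness = 26

26


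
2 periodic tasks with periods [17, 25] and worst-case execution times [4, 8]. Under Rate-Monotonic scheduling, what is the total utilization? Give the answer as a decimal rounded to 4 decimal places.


Compute individual utilizations (exact fractions):
  Task 1: C/T = 4/17 (approx. 0.2353)
  Task 2: C/T = 8/25 (approx. 0.32)
Total utilization U = 4/17 + 8/25 = 236/425
Rounded to 4 decimal places: U = 0.5553
RM (Liu & Layland) bound for 2 tasks = 0.828427; compare with U = 236/425 (approx. 0.555294)
U <= bound, so schedulable by RM sufficient condition.

0.5553


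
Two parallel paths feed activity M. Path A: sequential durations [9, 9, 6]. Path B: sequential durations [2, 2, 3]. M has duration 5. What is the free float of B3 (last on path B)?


ES(B3) = sum of predecessors on chain B = 4
EF(B3) = ES + duration = 4 + 3 = 7
Successor of B3 is M. ES(M) = max(sum(A), sum(B)) = max(24, 7) = 24
Free float = ES(successor) - EF(current) = 24 - 7 = 17

17


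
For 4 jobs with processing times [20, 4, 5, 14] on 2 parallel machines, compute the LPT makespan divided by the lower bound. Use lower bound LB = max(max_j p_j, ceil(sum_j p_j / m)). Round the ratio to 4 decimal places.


LPT order: [20, 14, 5, 4]
Machine loads after assignment: [20, 23]
LPT makespan = 23
Lower bound = max(max_job, ceil(total/2)) = max(20, 22) = 22
Ratio = 23 / 22 = 1.0455

1.0455


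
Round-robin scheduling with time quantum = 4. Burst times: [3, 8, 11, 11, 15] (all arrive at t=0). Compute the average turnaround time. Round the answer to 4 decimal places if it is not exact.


Time quantum = 4
Execution trace:
  J1 runs 3 units, time = 3
  J2 runs 4 units, time = 7
  J3 runs 4 units, time = 11
  J4 runs 4 units, time = 15
  J5 runs 4 units, time = 19
  J2 runs 4 units, time = 23
  J3 runs 4 units, time = 27
  J4 runs 4 units, time = 31
  J5 runs 4 units, time = 35
  J3 runs 3 units, time = 38
  J4 runs 3 units, time = 41
  J5 runs 4 units, time = 45
  J5 runs 3 units, time = 48
Finish times: [3, 23, 38, 41, 48]
Average turnaround = 153/5 = 30.6

30.6


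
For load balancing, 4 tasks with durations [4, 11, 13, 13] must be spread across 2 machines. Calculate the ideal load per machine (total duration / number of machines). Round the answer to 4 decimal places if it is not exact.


Total processing time = 4 + 11 + 13 + 13 = 41
Number of machines = 2
Ideal balanced load = 41 / 2 = 20.5

20.5


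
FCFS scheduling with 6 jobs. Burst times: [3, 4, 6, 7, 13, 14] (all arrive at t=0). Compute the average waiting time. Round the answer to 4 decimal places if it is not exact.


FCFS order (as given): [3, 4, 6, 7, 13, 14]
Waiting times:
  Job 1: wait = 0
  Job 2: wait = 3
  Job 3: wait = 7
  Job 4: wait = 13
  Job 5: wait = 20
  Job 6: wait = 33
Sum of waiting times = 76
Average waiting time = 76/6 = 12.6667

12.6667


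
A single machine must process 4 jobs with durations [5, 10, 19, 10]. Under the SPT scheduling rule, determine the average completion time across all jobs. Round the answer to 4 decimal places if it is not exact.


Sort jobs by processing time (SPT order): [5, 10, 10, 19]
Compute completion times sequentially:
  Job 1: processing = 5, completes at 5
  Job 2: processing = 10, completes at 15
  Job 3: processing = 10, completes at 25
  Job 4: processing = 19, completes at 44
Sum of completion times = 89
Average completion time = 89/4 = 22.25

22.25


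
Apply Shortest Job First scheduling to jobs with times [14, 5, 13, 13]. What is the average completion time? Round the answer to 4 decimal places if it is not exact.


SJF order (ascending): [5, 13, 13, 14]
Completion times:
  Job 1: burst=5, C=5
  Job 2: burst=13, C=18
  Job 3: burst=13, C=31
  Job 4: burst=14, C=45
Average completion = 99/4 = 24.75

24.75


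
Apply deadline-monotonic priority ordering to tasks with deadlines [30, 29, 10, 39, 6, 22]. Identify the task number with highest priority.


Sort tasks by relative deadline (ascending):
  Task 5: deadline = 6
  Task 3: deadline = 10
  Task 6: deadline = 22
  Task 2: deadline = 29
  Task 1: deadline = 30
  Task 4: deadline = 39
Priority order (highest first): [5, 3, 6, 2, 1, 4]
Highest priority task = 5

5


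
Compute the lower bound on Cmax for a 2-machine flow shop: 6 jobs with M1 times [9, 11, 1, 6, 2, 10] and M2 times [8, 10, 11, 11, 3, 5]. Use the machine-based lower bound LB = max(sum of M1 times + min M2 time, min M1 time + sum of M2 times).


LB1 = sum(M1 times) + min(M2 times) = 39 + 3 = 42
LB2 = min(M1 times) + sum(M2 times) = 1 + 48 = 49
Lower bound = max(LB1, LB2) = max(42, 49) = 49

49


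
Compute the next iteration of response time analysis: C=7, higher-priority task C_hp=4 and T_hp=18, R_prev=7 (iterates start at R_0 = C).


R_next = C + ceil(R_prev / T_hp) * C_hp
ceil(7 / 18) = ceil(0.3889) = 1
Interference = 1 * 4 = 4
R_next = 7 + 4 = 11

11


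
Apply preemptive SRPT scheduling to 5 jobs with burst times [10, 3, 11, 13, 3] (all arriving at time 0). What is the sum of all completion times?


Since all jobs arrive at t=0, SRPT equals SPT ordering.
SPT order: [3, 3, 10, 11, 13]
Completion times:
  Job 1: p=3, C=3
  Job 2: p=3, C=6
  Job 3: p=10, C=16
  Job 4: p=11, C=27
  Job 5: p=13, C=40
Total completion time = 3 + 6 + 16 + 27 + 40 = 92

92


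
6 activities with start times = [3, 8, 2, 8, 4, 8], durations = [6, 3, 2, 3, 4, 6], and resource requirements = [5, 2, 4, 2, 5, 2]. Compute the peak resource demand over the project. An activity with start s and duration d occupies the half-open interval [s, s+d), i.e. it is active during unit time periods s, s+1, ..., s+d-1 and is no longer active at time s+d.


Each activity i is active on [start_i, start_i + duration_i).
Compute total resource usage per time slot:
  t=0: active resources = [], total = 0
  t=1: active resources = [], total = 0
  t=2: active resources = [4], total = 4
  t=3: active resources = [5, 4], total = 9
  t=4: active resources = [5, 5], total = 10
  t=5: active resources = [5, 5], total = 10
  t=6: active resources = [5, 5], total = 10
  t=7: active resources = [5, 5], total = 10
  t=8: active resources = [5, 2, 2, 2], total = 11
  t=9: active resources = [2, 2, 2], total = 6
  t=10: active resources = [2, 2, 2], total = 6
  t=11: active resources = [2], total = 2
  t=12: active resources = [2], total = 2
  t=13: active resources = [2], total = 2
Peak resource demand = 11

11


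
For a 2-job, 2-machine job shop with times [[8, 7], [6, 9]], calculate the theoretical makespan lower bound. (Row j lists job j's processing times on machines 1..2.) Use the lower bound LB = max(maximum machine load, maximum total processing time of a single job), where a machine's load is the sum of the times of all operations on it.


Machine loads:
  Machine 1: 8 + 6 = 14
  Machine 2: 7 + 9 = 16
Max machine load = 16
Job totals:
  Job 1: 15
  Job 2: 15
Max job total = 15
Lower bound = max(16, 15) = 16

16


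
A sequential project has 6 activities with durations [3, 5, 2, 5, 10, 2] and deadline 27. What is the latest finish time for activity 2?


LF(activity 2) = deadline - sum of successor durations
Successors: activities 3 through 6 with durations [2, 5, 10, 2]
Sum of successor durations = 19
LF = 27 - 19 = 8

8


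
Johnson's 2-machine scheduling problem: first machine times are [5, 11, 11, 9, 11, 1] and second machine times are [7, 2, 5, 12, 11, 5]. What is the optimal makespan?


Apply Johnson's rule:
  Group 1 (a <= b): [(6, 1, 5), (1, 5, 7), (4, 9, 12), (5, 11, 11)]
  Group 2 (a > b): [(3, 11, 5), (2, 11, 2)]
Optimal job order: [6, 1, 4, 5, 3, 2]
Schedule:
  Job 6: M1 done at 1, M2 done at 6
  Job 1: M1 done at 6, M2 done at 13
  Job 4: M1 done at 15, M2 done at 27
  Job 5: M1 done at 26, M2 done at 38
  Job 3: M1 done at 37, M2 done at 43
  Job 2: M1 done at 48, M2 done at 50
Makespan = 50

50


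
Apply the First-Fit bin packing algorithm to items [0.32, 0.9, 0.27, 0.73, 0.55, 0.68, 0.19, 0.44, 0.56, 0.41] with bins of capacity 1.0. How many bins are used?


Place items sequentially using First-Fit:
  Item 0.32 -> new Bin 1
  Item 0.9 -> new Bin 2
  Item 0.27 -> Bin 1 (now 0.59)
  Item 0.73 -> new Bin 3
  Item 0.55 -> new Bin 4
  Item 0.68 -> new Bin 5
  Item 0.19 -> Bin 1 (now 0.78)
  Item 0.44 -> Bin 4 (now 0.99)
  Item 0.56 -> new Bin 6
  Item 0.41 -> Bin 6 (now 0.97)
Total bins used = 6

6


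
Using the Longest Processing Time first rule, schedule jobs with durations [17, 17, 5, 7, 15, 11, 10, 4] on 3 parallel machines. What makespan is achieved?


Sort jobs in decreasing order (LPT): [17, 17, 15, 11, 10, 7, 5, 4]
Assign each job to the least loaded machine:
  Machine 1: jobs [17, 10], load = 27
  Machine 2: jobs [17, 7, 5], load = 29
  Machine 3: jobs [15, 11, 4], load = 30
Makespan = max load = 30

30


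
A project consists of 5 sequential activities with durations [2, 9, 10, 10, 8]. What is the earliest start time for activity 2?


Activity 2 starts after activities 1 through 1 complete.
Predecessor durations: [2]
ES = 2 = 2

2


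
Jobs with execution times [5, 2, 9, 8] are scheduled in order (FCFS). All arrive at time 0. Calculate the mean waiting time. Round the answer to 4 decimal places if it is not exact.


FCFS order (as given): [5, 2, 9, 8]
Waiting times:
  Job 1: wait = 0
  Job 2: wait = 5
  Job 3: wait = 7
  Job 4: wait = 16
Sum of waiting times = 28
Average waiting time = 28/4 = 7.0

7.0


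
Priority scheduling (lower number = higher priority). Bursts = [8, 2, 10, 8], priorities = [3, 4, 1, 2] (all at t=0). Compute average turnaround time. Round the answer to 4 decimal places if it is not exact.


Sort by priority (ascending = highest first):
Order: [(1, 10), (2, 8), (3, 8), (4, 2)]
Completion times:
  Priority 1, burst=10, C=10
  Priority 2, burst=8, C=18
  Priority 3, burst=8, C=26
  Priority 4, burst=2, C=28
Average turnaround = 82/4 = 20.5

20.5


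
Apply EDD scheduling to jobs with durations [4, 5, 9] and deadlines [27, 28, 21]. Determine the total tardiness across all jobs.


Sort by due date (EDD order): [(9, 21), (4, 27), (5, 28)]
Compute completion times and tardiness:
  Job 1: p=9, d=21, C=9, tardiness=max(0,9-21)=0
  Job 2: p=4, d=27, C=13, tardiness=max(0,13-27)=0
  Job 3: p=5, d=28, C=18, tardiness=max(0,18-28)=0
Total tardiness = 0

0


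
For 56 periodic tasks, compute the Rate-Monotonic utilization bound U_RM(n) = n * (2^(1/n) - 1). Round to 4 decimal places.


Compute 2^(1/56) = 1.0124545481
Subtract 1: 1.0124545481 - 1 = 0.0124545481
Multiply by n: 56 * 0.0124545481 = 0.6974546936
Round to 4 dp: 0.6975

0.6975


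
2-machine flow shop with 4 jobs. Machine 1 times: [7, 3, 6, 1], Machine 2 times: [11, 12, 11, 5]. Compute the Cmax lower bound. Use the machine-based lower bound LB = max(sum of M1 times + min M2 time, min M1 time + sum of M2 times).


LB1 = sum(M1 times) + min(M2 times) = 17 + 5 = 22
LB2 = min(M1 times) + sum(M2 times) = 1 + 39 = 40
Lower bound = max(LB1, LB2) = max(22, 40) = 40

40


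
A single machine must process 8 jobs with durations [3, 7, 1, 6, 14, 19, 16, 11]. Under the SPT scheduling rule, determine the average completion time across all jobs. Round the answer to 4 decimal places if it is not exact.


Sort jobs by processing time (SPT order): [1, 3, 6, 7, 11, 14, 16, 19]
Compute completion times sequentially:
  Job 1: processing = 1, completes at 1
  Job 2: processing = 3, completes at 4
  Job 3: processing = 6, completes at 10
  Job 4: processing = 7, completes at 17
  Job 5: processing = 11, completes at 28
  Job 6: processing = 14, completes at 42
  Job 7: processing = 16, completes at 58
  Job 8: processing = 19, completes at 77
Sum of completion times = 237
Average completion time = 237/8 = 29.625

29.625


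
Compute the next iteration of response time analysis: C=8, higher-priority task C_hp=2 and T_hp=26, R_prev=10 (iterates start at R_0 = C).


R_next = C + ceil(R_prev / T_hp) * C_hp
ceil(10 / 26) = ceil(0.3846) = 1
Interference = 1 * 2 = 2
R_next = 8 + 2 = 10
R_next = R_prev, so the iteration has converged (response time = 10).

10


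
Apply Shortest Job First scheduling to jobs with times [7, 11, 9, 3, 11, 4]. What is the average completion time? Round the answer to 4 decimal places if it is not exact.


SJF order (ascending): [3, 4, 7, 9, 11, 11]
Completion times:
  Job 1: burst=3, C=3
  Job 2: burst=4, C=7
  Job 3: burst=7, C=14
  Job 4: burst=9, C=23
  Job 5: burst=11, C=34
  Job 6: burst=11, C=45
Average completion = 126/6 = 21.0

21.0


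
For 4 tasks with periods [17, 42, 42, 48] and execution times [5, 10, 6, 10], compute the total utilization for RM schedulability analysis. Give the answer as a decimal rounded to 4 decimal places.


Compute individual utilizations (exact fractions):
  Task 1: C/T = 5/17 (approx. 0.2941)
  Task 2: C/T = 10/42 = 5/21 (approx. 0.2381)
  Task 3: C/T = 6/42 = 1/7 (approx. 0.1429)
  Task 4: C/T = 10/48 = 5/24 (approx. 0.2083)
Total utilization U = 5/17 + 5/21 + 1/7 + 5/24 = 841/952
Rounded to 4 decimal places: U = 0.8834
RM (Liu & Layland) bound for 4 tasks = 0.756828; compare with U = 841/952 (approx. 0.883403)
bound < U <= 1, so the RM sufficient condition is not met (inconclusive; an exact test such as response-time analysis is needed).

0.8834


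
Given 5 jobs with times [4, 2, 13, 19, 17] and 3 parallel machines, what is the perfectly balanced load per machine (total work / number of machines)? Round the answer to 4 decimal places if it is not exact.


Total processing time = 4 + 2 + 13 + 19 + 17 = 55
Number of machines = 3
Ideal balanced load = 55 / 3 = 18.3333

18.3333


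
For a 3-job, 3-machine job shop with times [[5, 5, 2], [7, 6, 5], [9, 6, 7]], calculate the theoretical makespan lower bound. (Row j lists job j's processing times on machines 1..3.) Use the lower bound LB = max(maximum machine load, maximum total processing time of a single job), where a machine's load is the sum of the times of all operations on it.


Machine loads:
  Machine 1: 5 + 7 + 9 = 21
  Machine 2: 5 + 6 + 6 = 17
  Machine 3: 2 + 5 + 7 = 14
Max machine load = 21
Job totals:
  Job 1: 12
  Job 2: 18
  Job 3: 22
Max job total = 22
Lower bound = max(21, 22) = 22

22


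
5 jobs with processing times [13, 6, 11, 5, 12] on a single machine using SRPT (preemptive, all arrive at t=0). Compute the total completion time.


Since all jobs arrive at t=0, SRPT equals SPT ordering.
SPT order: [5, 6, 11, 12, 13]
Completion times:
  Job 1: p=5, C=5
  Job 2: p=6, C=11
  Job 3: p=11, C=22
  Job 4: p=12, C=34
  Job 5: p=13, C=47
Total completion time = 5 + 11 + 22 + 34 + 47 = 119

119


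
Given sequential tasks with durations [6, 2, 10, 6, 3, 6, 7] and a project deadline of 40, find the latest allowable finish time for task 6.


LF(activity 6) = deadline - sum of successor durations
Successors: activities 7 through 7 with durations [7]
Sum of successor durations = 7
LF = 40 - 7 = 33

33


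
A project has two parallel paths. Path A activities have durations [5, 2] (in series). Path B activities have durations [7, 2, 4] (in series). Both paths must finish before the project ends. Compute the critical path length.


Path A total = 5 + 2 = 7
Path B total = 7 + 2 + 4 = 13
Critical path = longest path = max(7, 13) = 13

13
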